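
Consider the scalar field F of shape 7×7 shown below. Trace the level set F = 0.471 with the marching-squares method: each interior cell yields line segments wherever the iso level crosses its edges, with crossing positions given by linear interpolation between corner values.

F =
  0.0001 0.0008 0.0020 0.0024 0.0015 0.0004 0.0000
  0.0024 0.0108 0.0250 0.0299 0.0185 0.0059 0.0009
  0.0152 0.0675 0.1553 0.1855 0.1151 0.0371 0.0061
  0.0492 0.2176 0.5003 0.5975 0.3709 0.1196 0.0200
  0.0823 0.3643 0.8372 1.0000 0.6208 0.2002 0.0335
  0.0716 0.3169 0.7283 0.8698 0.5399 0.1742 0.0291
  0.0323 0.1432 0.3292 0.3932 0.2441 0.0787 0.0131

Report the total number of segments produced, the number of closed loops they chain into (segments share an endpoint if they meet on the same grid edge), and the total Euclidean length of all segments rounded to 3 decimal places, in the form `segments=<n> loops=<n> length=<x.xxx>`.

segments=12 loops=1 length=9.702

cell (2,1): code 0100 → (2.915,2.000)–(3.000,1.896)
cell (2,2): code 1100 → (2.693,3.000)–(2.915,2.000)
cell (2,3): code 1000 → (3.000,3.558)–(2.693,3.000)
cell (3,1): code 0110 → (3.000,1.896)–(4.000,1.226)
cell (3,3): code 1101 → (3.401,4.000)–(3.000,3.558)
cell (3,4): code 1000 → (4.000,4.356)–(3.401,4.000)
cell (4,1): code 0110 → (4.000,1.226)–(5.000,1.375)
cell (4,4): code 1001 → (5.000,4.188)–(4.000,4.356)
cell (5,1): code 0010 → (5.000,1.375)–(5.645,2.000)
cell (5,2): code 0011 → (5.645,2.000)–(5.837,3.000)
cell (5,3): code 0011 → (5.837,3.000)–(5.233,4.000)
cell (5,4): code 0001 → (5.233,4.000)–(5.000,4.188)
total: 12 segments, chained into 1 closed loop(s), length Σ = 9.702419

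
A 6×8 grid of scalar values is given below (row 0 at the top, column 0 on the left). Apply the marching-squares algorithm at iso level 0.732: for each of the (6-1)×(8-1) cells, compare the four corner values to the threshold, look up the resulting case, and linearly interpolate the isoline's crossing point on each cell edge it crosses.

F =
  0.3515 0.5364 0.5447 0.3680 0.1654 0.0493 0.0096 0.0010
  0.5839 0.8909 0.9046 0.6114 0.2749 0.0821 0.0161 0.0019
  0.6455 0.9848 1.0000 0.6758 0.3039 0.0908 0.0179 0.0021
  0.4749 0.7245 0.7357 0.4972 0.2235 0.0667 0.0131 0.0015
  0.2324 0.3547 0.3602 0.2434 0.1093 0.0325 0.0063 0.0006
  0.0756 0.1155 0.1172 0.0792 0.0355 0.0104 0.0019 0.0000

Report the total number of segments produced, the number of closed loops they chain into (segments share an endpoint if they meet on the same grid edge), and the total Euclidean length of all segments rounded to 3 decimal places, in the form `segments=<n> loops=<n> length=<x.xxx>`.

segments=10 loops=1 length=8.029

cell (0,0): code 0100 → (0.552,1.000)–(1.000,0.482)
cell (0,1): code 1100 → (0.520,2.000)–(0.552,1.000)
cell (0,2): code 1000 → (1.000,2.589)–(0.520,2.000)
cell (1,0): code 0110 → (1.000,0.482)–(2.000,0.255)
cell (1,2): code 1001 → (2.000,2.827)–(1.000,2.589)
cell (2,0): code 0010 → (2.000,0.255)–(2.971,1.000)
cell (2,1): code 0111 → (2.971,1.000)–(3.000,1.670)
cell (2,2): code 1001 → (3.000,2.016)–(2.000,2.827)
cell (3,1): code 0010 → (3.000,1.670)–(3.010,2.000)
cell (3,2): code 0001 → (3.010,2.000)–(3.000,2.016)
total: 10 segments, chained into 1 closed loop(s), length Σ = 8.028779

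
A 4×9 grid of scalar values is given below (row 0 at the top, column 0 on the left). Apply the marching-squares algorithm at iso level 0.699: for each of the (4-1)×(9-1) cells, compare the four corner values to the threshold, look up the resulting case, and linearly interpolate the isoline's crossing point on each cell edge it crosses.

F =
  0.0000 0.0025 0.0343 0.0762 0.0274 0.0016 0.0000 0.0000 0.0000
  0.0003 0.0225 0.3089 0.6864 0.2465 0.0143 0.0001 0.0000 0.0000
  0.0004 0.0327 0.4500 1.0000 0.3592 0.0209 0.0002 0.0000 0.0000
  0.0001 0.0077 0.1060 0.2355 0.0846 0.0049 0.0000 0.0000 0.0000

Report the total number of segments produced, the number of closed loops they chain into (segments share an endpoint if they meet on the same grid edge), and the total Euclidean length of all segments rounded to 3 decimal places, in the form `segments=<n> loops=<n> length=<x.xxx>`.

segments=4 loops=1 length=3.461

cell (1,2): code 0100 → (1.040,3.000)–(2.000,2.453)
cell (1,3): code 1000 → (2.000,3.470)–(1.040,3.000)
cell (2,2): code 0010 → (2.000,2.453)–(2.394,3.000)
cell (2,3): code 0001 → (2.394,3.000)–(2.000,3.470)
total: 4 segments, chained into 1 closed loop(s), length Σ = 3.460573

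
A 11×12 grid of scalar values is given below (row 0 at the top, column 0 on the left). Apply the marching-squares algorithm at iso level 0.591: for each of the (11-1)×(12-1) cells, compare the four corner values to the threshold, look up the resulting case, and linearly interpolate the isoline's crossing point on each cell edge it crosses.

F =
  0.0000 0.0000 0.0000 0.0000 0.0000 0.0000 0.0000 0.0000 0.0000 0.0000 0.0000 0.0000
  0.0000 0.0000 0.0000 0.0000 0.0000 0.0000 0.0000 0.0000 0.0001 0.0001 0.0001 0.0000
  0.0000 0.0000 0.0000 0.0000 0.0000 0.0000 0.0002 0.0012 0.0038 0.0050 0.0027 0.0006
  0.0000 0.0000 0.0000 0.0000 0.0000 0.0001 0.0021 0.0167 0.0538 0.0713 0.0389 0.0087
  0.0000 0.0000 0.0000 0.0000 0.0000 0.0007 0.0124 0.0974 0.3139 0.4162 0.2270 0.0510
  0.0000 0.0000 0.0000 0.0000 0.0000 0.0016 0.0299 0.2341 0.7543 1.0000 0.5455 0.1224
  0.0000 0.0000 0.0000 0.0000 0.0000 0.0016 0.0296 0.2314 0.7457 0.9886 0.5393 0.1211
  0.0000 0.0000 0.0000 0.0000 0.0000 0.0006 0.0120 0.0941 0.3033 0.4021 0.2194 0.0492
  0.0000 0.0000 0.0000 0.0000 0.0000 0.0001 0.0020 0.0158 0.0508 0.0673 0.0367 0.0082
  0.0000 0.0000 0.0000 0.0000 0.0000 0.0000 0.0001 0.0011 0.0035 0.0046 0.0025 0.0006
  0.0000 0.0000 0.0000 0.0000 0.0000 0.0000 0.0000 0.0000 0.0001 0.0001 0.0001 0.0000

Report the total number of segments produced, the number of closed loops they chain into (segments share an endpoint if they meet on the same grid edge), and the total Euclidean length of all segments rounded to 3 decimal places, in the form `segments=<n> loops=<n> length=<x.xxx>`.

cell (4,7): code 0100 → (4.629,8.000)–(5.000,7.686)
cell (4,8): code 1100 → (4.299,9.000)–(4.629,8.000)
cell (4,9): code 1000 → (5.000,9.900)–(4.299,9.000)
cell (5,7): code 0110 → (5.000,7.686)–(6.000,7.699)
cell (5,9): code 1001 → (6.000,9.885)–(5.000,9.900)
cell (6,7): code 0010 → (6.000,7.699)–(6.350,8.000)
cell (6,8): code 0011 → (6.350,8.000)–(6.678,9.000)
cell (6,9): code 0001 → (6.678,9.000)–(6.000,9.885)
total: 8 segments, chained into 1 closed loop(s), length Σ = 7.307959

segments=8 loops=1 length=7.308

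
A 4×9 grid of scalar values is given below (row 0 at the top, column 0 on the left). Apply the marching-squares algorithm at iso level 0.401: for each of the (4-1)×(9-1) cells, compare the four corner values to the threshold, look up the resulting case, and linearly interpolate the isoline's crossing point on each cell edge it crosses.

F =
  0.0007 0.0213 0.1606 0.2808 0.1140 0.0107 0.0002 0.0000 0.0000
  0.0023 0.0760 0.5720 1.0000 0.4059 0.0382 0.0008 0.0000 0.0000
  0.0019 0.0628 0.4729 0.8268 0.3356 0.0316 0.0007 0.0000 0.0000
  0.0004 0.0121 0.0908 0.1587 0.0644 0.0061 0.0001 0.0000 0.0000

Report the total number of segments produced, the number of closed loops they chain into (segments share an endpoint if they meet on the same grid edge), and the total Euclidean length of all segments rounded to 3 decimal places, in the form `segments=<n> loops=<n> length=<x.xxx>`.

segments=10 loops=1 length=7.390

cell (0,1): code 0100 → (0.584,2.000)–(1.000,1.655)
cell (0,2): code 1100 → (0.167,3.000)–(0.584,2.000)
cell (0,3): code 1100 → (0.983,4.000)–(0.167,3.000)
cell (0,4): code 1000 → (1.000,4.013)–(0.983,4.000)
cell (1,1): code 0110 → (1.000,1.655)–(2.000,1.825)
cell (1,3): code 1011 → (2.000,3.867)–(1.070,4.000)
cell (1,4): code 0001 → (1.070,4.000)–(1.000,4.013)
cell (2,1): code 0010 → (2.000,1.825)–(2.188,2.000)
cell (2,2): code 0011 → (2.188,2.000)–(2.637,3.000)
cell (2,3): code 0001 → (2.637,3.000)–(2.000,3.867)
total: 10 segments, chained into 1 closed loop(s), length Σ = 7.390092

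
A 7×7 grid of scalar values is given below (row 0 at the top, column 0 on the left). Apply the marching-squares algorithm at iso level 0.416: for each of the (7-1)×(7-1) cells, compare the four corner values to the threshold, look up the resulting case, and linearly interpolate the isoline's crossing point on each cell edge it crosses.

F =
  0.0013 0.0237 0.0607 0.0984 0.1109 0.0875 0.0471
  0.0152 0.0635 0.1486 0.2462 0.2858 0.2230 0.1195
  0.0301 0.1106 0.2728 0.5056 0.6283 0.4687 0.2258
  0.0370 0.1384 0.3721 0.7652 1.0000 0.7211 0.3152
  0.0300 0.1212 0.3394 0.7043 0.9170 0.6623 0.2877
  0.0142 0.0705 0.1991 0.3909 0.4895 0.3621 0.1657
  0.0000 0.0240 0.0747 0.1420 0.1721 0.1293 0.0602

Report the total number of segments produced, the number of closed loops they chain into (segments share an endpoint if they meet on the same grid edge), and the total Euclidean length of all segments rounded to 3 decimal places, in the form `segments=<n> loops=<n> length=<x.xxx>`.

segments=14 loops=1 length=11.594

cell (1,2): code 0100 → (1.655,3.000)–(2.000,2.615)
cell (1,3): code 1100 → (1.380,4.000)–(1.655,3.000)
cell (1,4): code 1100 → (1.786,5.000)–(1.380,4.000)
cell (1,5): code 1000 → (2.000,5.217)–(1.786,5.000)
cell (2,2): code 0110 → (2.000,2.615)–(3.000,2.112)
cell (2,5): code 1001 → (3.000,5.752)–(2.000,5.217)
cell (3,2): code 0110 → (3.000,2.112)–(4.000,2.210)
cell (3,5): code 1001 → (4.000,5.658)–(3.000,5.752)
cell (4,2): code 0010 → (4.000,2.210)–(4.920,3.000)
cell (4,3): code 0111 → (4.920,3.000)–(5.000,3.255)
cell (4,4): code 1011 → (5.000,4.577)–(4.820,5.000)
cell (4,5): code 0001 → (4.820,5.000)–(4.000,5.658)
cell (5,3): code 0010 → (5.000,3.255)–(5.232,4.000)
cell (5,4): code 0001 → (5.232,4.000)–(5.000,4.577)
total: 14 segments, chained into 1 closed loop(s), length Σ = 11.593774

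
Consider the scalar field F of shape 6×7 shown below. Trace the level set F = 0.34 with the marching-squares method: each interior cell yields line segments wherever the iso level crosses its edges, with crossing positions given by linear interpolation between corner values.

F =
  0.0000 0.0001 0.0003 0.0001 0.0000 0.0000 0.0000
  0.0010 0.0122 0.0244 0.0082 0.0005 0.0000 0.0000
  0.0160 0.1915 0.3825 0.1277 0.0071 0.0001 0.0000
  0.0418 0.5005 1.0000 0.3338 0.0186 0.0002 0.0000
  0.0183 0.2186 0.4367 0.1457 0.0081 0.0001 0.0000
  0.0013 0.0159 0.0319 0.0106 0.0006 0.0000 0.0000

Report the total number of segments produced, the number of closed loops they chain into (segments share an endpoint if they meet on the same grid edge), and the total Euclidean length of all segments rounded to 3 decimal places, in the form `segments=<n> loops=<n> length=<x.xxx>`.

cell (1,1): code 0100 → (1.881,2.000)–(2.000,1.777)
cell (1,2): code 1000 → (2.000,2.167)–(1.881,2.000)
cell (2,0): code 0100 → (2.481,1.000)–(3.000,0.650)
cell (2,1): code 1110 → (2.000,1.777)–(2.481,1.000)
cell (2,2): code 1001 → (3.000,2.991)–(2.000,2.167)
cell (3,0): code 0010 → (3.000,0.650)–(3.569,1.000)
cell (3,1): code 0111 → (3.569,1.000)–(4.000,1.557)
cell (3,2): code 1001 → (4.000,2.332)–(3.000,2.991)
cell (4,1): code 0010 → (4.000,1.557)–(4.239,2.000)
cell (4,2): code 0001 → (4.239,2.000)–(4.000,2.332)
total: 10 segments, chained into 1 closed loop(s), length Σ = 6.775103

segments=10 loops=1 length=6.775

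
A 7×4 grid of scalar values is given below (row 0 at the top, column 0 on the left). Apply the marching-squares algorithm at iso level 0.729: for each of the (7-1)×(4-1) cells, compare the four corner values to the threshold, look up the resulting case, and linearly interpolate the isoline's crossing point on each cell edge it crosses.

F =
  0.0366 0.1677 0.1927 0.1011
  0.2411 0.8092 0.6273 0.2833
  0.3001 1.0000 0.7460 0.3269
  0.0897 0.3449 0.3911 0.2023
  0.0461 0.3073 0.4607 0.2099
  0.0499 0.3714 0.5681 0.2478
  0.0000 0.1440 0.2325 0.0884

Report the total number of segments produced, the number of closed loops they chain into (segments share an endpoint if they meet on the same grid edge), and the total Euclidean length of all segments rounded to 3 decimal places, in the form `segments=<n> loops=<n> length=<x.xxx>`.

segments=8 loops=1 length=4.543

cell (0,0): code 0100 → (0.875,1.000)–(1.000,0.859)
cell (0,1): code 1000 → (1.000,1.441)–(0.875,1.000)
cell (1,0): code 0110 → (1.000,0.859)–(2.000,0.613)
cell (1,1): code 1101 → (1.857,2.000)–(1.000,1.441)
cell (1,2): code 1000 → (2.000,2.041)–(1.857,2.000)
cell (2,0): code 0010 → (2.000,0.613)–(2.414,1.000)
cell (2,1): code 0011 → (2.414,1.000)–(2.048,2.000)
cell (2,2): code 0001 → (2.048,2.000)–(2.000,2.041)
total: 8 segments, chained into 1 closed loop(s), length Σ = 4.542774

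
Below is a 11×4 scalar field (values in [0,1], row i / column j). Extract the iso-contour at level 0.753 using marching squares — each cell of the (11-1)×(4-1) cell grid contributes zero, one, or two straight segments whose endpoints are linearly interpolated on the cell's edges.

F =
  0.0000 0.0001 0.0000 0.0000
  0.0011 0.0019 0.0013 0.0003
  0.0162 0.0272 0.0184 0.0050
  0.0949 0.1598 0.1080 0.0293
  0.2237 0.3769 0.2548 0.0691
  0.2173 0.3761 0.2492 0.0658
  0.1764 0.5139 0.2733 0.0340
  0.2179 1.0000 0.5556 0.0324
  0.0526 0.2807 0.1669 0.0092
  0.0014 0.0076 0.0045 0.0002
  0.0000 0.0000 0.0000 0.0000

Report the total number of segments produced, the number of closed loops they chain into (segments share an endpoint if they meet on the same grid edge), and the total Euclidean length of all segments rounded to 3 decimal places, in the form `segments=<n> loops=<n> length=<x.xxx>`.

cell (6,0): code 0100 → (6.492,1.000)–(7.000,0.684)
cell (6,1): code 1000 → (7.000,1.556)–(6.492,1.000)
cell (7,0): code 0010 → (7.000,0.684)–(7.343,1.000)
cell (7,1): code 0001 → (7.343,1.000)–(7.000,1.556)
total: 4 segments, chained into 1 closed loop(s), length Σ = 2.471206

segments=4 loops=1 length=2.471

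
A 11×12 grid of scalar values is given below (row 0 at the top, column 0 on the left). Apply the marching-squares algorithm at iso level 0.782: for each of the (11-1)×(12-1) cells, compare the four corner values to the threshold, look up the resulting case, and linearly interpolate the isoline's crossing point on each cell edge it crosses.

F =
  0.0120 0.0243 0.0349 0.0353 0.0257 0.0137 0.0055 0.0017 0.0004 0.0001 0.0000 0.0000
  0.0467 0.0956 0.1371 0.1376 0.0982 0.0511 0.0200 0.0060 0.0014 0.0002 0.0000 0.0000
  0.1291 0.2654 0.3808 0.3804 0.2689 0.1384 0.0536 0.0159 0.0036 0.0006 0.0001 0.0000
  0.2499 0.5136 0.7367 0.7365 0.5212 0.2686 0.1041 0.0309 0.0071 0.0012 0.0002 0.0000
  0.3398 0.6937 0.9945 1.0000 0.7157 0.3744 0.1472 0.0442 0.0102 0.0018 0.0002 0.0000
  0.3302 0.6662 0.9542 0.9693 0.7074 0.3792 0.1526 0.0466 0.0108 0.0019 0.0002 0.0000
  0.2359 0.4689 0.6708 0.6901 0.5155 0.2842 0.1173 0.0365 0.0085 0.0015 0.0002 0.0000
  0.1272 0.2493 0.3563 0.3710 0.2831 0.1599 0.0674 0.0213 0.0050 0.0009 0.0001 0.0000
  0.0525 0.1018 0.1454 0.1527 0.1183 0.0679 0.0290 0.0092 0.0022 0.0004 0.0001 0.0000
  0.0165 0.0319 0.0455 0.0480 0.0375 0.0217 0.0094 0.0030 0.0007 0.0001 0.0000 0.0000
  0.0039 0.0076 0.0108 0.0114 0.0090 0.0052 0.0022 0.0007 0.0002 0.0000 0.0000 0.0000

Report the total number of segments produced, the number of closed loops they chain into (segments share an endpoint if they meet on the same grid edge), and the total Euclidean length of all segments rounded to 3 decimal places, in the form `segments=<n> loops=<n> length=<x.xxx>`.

segments=8 loops=1 length=8.056

cell (3,1): code 0100 → (3.176,2.000)–(4.000,1.294)
cell (3,2): code 1100 → (3.173,3.000)–(3.176,2.000)
cell (3,3): code 1000 → (4.000,3.767)–(3.173,3.000)
cell (4,1): code 0110 → (4.000,1.294)–(5.000,1.402)
cell (4,3): code 1001 → (5.000,3.715)–(4.000,3.767)
cell (5,1): code 0010 → (5.000,1.402)–(5.608,2.000)
cell (5,2): code 0011 → (5.608,2.000)–(5.671,3.000)
cell (5,3): code 0001 → (5.671,3.000)–(5.000,3.715)
total: 8 segments, chained into 1 closed loop(s), length Σ = 8.055850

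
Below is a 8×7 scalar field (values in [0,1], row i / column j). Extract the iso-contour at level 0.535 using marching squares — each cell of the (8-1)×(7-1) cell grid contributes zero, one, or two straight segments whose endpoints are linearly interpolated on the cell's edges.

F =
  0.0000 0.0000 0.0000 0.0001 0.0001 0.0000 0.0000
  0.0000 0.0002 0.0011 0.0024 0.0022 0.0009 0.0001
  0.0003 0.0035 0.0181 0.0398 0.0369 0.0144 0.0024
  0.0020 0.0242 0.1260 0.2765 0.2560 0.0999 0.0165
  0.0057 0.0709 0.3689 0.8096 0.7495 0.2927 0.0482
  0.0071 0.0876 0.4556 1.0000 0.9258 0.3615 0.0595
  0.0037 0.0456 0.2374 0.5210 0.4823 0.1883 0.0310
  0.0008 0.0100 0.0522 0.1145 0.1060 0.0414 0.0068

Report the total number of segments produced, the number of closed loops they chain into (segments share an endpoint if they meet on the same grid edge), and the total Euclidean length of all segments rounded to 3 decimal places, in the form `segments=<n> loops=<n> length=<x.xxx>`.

cell (3,2): code 0100 → (3.485,3.000)–(4.000,2.377)
cell (3,3): code 1100 → (3.565,4.000)–(3.485,3.000)
cell (3,4): code 1000 → (4.000,4.470)–(3.565,4.000)
cell (4,2): code 0110 → (4.000,2.377)–(5.000,2.146)
cell (4,4): code 1001 → (5.000,4.693)–(4.000,4.470)
cell (5,2): code 0010 → (5.000,2.146)–(5.971,3.000)
cell (5,3): code 0011 → (5.971,3.000)–(5.881,4.000)
cell (5,4): code 0001 → (5.881,4.000)–(5.000,4.693)
total: 8 segments, chained into 1 closed loop(s), length Σ = 7.920236

segments=8 loops=1 length=7.920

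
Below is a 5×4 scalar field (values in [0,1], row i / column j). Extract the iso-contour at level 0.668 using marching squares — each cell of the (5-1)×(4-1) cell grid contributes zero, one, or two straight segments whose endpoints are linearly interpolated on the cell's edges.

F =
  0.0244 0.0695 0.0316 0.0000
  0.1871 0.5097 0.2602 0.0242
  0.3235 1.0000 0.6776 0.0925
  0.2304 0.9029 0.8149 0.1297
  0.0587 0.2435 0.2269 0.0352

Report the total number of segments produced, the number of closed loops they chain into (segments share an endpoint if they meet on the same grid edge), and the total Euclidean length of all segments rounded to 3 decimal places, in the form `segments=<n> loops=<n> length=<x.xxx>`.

segments=8 loops=1 length=5.923

cell (1,0): code 0100 → (1.323,1.000)–(2.000,0.509)
cell (1,1): code 1100 → (1.977,2.000)–(1.323,1.000)
cell (1,2): code 1000 → (2.000,2.016)–(1.977,2.000)
cell (2,0): code 0110 → (2.000,0.509)–(3.000,0.651)
cell (2,2): code 1001 → (3.000,2.214)–(2.000,2.016)
cell (3,0): code 0010 → (3.000,0.651)–(3.356,1.000)
cell (3,1): code 0011 → (3.356,1.000)–(3.250,2.000)
cell (3,2): code 0001 → (3.250,2.000)–(3.000,2.214)
total: 8 segments, chained into 1 closed loop(s), length Σ = 5.922602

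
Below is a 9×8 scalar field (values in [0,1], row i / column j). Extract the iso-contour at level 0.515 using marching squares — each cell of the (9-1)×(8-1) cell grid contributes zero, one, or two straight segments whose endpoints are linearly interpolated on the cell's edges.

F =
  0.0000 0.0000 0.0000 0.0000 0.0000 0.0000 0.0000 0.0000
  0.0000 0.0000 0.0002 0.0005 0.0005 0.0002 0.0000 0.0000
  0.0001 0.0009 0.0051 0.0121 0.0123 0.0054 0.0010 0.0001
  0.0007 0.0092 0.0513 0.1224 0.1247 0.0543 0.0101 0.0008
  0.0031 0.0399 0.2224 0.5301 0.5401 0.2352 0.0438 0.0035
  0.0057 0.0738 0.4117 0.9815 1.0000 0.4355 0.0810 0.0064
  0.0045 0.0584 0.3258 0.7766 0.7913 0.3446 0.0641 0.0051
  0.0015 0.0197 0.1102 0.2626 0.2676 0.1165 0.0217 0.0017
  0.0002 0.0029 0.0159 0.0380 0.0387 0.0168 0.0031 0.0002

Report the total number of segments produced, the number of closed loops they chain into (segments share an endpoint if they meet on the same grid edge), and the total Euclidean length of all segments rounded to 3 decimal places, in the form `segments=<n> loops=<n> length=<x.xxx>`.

segments=10 loops=1 length=8.334

cell (3,2): code 0100 → (3.963,3.000)–(4.000,2.951)
cell (3,3): code 1100 → (3.940,4.000)–(3.963,3.000)
cell (3,4): code 1000 → (4.000,4.082)–(3.940,4.000)
cell (4,2): code 0110 → (4.000,2.951)–(5.000,2.181)
cell (4,4): code 1001 → (5.000,4.859)–(4.000,4.082)
cell (5,2): code 0110 → (5.000,2.181)–(6.000,2.420)
cell (5,4): code 1001 → (6.000,4.619)–(5.000,4.859)
cell (6,2): code 0010 → (6.000,2.420)–(6.509,3.000)
cell (6,3): code 0011 → (6.509,3.000)–(6.528,4.000)
cell (6,4): code 0001 → (6.528,4.000)–(6.000,4.619)
total: 10 segments, chained into 1 closed loop(s), length Σ = 8.333634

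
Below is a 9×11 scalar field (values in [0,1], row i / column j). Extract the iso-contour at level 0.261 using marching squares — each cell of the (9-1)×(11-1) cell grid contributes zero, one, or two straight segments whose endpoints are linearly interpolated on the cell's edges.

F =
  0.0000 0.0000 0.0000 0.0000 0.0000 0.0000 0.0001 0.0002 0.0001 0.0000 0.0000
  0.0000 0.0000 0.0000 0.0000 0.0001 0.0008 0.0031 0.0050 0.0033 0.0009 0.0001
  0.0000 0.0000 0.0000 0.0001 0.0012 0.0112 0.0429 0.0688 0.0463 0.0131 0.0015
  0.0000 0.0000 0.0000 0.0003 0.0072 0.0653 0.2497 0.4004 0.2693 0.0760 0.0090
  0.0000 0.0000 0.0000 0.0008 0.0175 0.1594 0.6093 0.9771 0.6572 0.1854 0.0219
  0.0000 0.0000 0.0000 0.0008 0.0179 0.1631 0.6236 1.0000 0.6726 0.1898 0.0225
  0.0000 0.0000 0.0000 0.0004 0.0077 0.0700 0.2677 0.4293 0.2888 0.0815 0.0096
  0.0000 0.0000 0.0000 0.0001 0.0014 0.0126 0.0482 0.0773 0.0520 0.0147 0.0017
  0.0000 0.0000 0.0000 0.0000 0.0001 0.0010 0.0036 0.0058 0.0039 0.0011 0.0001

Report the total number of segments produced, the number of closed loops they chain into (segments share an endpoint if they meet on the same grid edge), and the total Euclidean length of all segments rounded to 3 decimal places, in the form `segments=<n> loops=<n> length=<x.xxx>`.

segments=14 loops=1 length=11.610

cell (2,6): code 0100 → (2.580,7.000)–(3.000,6.075)
cell (2,7): code 1100 → (2.963,8.000)–(2.580,7.000)
cell (2,8): code 1000 → (3.000,8.043)–(2.963,8.000)
cell (3,5): code 0100 → (3.031,6.000)–(4.000,5.226)
cell (3,6): code 1110 → (3.000,6.075)–(3.031,6.000)
cell (3,8): code 1001 → (4.000,8.840)–(3.000,8.043)
cell (4,5): code 0110 → (4.000,5.226)–(5.000,5.213)
cell (4,8): code 1001 → (5.000,8.853)–(4.000,8.840)
cell (5,5): code 0110 → (5.000,5.213)–(6.000,5.966)
cell (5,8): code 1001 → (6.000,8.134)–(5.000,8.853)
cell (6,5): code 0010 → (6.000,5.966)–(6.031,6.000)
cell (6,6): code 0011 → (6.031,6.000)–(6.478,7.000)
cell (6,7): code 0011 → (6.478,7.000)–(6.117,8.000)
cell (6,8): code 0001 → (6.117,8.000)–(6.000,8.134)
total: 14 segments, chained into 1 closed loop(s), length Σ = 11.609789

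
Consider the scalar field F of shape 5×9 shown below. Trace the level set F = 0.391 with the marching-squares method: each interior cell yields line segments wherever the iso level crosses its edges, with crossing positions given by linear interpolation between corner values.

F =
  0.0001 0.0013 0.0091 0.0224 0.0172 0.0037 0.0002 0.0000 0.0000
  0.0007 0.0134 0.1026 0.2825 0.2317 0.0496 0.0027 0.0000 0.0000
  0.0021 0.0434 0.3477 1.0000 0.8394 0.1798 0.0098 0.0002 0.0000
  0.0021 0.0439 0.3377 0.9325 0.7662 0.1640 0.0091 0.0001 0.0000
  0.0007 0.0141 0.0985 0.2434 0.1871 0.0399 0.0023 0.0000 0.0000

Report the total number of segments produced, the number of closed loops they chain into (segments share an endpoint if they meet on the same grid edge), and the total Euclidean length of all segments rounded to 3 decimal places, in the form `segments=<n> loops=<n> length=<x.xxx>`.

segments=8 loops=1 length=8.384

cell (1,2): code 0100 → (1.151,3.000)–(2.000,2.066)
cell (1,3): code 1100 → (1.262,4.000)–(1.151,3.000)
cell (1,4): code 1000 → (2.000,4.680)–(1.262,4.000)
cell (2,2): code 0110 → (2.000,2.066)–(3.000,2.090)
cell (2,4): code 1001 → (3.000,4.623)–(2.000,4.680)
cell (3,2): code 0010 → (3.000,2.090)–(3.786,3.000)
cell (3,3): code 0011 → (3.786,3.000)–(3.648,4.000)
cell (3,4): code 0001 → (3.648,4.000)–(3.000,4.623)
total: 8 segments, chained into 1 closed loop(s), length Σ = 8.384027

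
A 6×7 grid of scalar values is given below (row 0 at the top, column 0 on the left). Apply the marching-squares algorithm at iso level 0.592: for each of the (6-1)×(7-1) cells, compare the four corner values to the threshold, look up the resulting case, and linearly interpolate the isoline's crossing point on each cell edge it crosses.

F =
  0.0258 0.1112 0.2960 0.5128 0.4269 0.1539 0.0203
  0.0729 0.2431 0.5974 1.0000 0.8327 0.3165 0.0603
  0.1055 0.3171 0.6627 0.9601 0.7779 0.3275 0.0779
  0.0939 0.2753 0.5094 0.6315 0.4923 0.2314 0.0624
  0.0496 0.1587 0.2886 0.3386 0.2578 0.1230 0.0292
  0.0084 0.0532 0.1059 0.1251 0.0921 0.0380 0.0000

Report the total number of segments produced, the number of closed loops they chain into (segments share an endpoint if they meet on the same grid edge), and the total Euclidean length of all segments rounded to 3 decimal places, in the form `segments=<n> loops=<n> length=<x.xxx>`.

segments=12 loops=1 length=8.721

cell (0,1): code 0100 → (0.982,2.000)–(1.000,1.985)
cell (0,2): code 1100 → (0.163,3.000)–(0.982,2.000)
cell (0,3): code 1100 → (0.407,4.000)–(0.163,3.000)
cell (0,4): code 1000 → (1.000,4.466)–(0.407,4.000)
cell (1,1): code 0110 → (1.000,1.985)–(2.000,1.795)
cell (1,4): code 1001 → (2.000,4.413)–(1.000,4.466)
cell (2,1): code 0010 → (2.000,1.795)–(2.461,2.000)
cell (2,2): code 0111 → (2.461,2.000)–(3.000,2.676)
cell (2,3): code 1011 → (3.000,3.284)–(2.651,4.000)
cell (2,4): code 0001 → (2.651,4.000)–(2.000,4.413)
cell (3,2): code 0010 → (3.000,2.676)–(3.135,3.000)
cell (3,3): code 0001 → (3.135,3.000)–(3.000,3.284)
total: 12 segments, chained into 1 closed loop(s), length Σ = 8.721087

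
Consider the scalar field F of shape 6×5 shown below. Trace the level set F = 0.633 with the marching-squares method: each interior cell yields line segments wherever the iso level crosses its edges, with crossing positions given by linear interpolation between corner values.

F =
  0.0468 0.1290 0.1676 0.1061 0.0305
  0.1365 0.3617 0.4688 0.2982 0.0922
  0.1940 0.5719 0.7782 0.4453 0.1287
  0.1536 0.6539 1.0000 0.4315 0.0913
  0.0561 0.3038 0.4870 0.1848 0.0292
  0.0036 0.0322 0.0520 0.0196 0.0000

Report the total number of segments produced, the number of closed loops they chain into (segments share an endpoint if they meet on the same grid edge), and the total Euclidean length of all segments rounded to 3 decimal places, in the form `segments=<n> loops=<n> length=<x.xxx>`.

segments=8 loops=1 length=5.801

cell (1,1): code 0100 → (1.531,2.000)–(2.000,1.296)
cell (1,2): code 1000 → (2.000,2.436)–(1.531,2.000)
cell (2,0): code 0100 → (2.745,1.000)–(3.000,0.958)
cell (2,1): code 1110 → (2.000,1.296)–(2.745,1.000)
cell (2,2): code 1001 → (3.000,2.646)–(2.000,2.436)
cell (3,0): code 0010 → (3.000,0.958)–(3.060,1.000)
cell (3,1): code 0011 → (3.060,1.000)–(3.715,2.000)
cell (3,2): code 0001 → (3.715,2.000)–(3.000,2.646)
total: 8 segments, chained into 1 closed loop(s), length Σ = 5.800693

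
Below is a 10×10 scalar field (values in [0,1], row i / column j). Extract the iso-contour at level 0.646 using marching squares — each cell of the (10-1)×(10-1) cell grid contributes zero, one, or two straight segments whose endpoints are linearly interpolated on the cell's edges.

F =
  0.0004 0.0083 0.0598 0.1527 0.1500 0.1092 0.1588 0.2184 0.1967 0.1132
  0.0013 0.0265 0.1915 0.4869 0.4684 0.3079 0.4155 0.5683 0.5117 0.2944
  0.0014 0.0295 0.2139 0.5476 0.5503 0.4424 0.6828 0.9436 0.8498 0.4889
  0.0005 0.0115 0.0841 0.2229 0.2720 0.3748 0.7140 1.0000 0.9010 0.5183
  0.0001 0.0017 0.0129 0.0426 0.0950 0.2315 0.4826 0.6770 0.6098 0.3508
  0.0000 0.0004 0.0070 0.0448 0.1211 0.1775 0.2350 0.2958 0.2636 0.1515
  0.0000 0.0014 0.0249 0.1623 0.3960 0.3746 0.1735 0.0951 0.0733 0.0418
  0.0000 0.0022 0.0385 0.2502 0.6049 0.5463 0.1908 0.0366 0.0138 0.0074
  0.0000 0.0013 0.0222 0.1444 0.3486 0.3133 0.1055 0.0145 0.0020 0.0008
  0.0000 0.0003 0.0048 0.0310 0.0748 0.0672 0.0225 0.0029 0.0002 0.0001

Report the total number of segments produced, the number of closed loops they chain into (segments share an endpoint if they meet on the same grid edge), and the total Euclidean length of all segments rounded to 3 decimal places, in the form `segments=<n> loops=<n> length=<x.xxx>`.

cell (1,5): code 0100 → (1.862,6.000)–(2.000,5.847)
cell (1,6): code 1100 → (1.207,7.000)–(1.862,6.000)
cell (1,7): code 1100 → (1.397,8.000)–(1.207,7.000)
cell (1,8): code 1000 → (2.000,8.565)–(1.397,8.000)
cell (2,5): code 0110 → (2.000,5.847)–(3.000,5.800)
cell (2,8): code 1001 → (3.000,8.666)–(2.000,8.565)
cell (3,5): code 0010 → (3.000,5.800)–(3.294,6.000)
cell (3,6): code 0111 → (3.294,6.000)–(4.000,6.841)
cell (3,7): code 1011 → (4.000,7.461)–(3.876,8.000)
cell (3,8): code 0001 → (3.876,8.000)–(3.000,8.666)
cell (4,6): code 0010 → (4.000,6.841)–(4.081,7.000)
cell (4,7): code 0001 → (4.081,7.000)–(4.000,7.461)
total: 12 segments, chained into 1 closed loop(s), length Σ = 9.005784

segments=12 loops=1 length=9.006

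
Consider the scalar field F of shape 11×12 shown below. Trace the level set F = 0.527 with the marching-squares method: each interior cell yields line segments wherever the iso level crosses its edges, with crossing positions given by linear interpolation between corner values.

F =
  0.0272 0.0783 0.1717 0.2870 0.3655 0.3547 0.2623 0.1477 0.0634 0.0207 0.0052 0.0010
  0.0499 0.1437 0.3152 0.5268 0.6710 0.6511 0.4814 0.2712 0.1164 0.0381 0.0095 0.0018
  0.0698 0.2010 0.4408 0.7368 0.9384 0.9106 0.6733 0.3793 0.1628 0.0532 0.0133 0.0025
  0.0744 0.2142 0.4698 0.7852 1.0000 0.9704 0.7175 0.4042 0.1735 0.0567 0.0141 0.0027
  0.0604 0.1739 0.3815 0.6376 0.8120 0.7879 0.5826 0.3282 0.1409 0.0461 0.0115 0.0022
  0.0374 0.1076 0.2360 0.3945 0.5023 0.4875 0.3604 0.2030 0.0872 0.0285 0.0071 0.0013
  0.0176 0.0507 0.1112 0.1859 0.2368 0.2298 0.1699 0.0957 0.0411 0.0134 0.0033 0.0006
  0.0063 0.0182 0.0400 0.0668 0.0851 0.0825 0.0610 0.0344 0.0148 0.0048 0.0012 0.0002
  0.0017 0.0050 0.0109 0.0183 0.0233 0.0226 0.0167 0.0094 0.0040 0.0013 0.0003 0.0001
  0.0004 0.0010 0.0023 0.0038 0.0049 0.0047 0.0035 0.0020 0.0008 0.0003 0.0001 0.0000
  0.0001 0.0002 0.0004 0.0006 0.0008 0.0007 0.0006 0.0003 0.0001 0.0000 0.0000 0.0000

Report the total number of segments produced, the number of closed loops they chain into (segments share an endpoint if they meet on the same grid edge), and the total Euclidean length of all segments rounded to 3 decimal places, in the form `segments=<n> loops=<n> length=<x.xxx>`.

cell (0,3): code 0100 → (0.529,4.000)–(1.000,3.001)
cell (0,4): code 1100 → (0.581,5.000)–(0.529,4.000)
cell (0,5): code 1000 → (1.000,5.731)–(0.581,5.000)
cell (1,2): code 0100 → (1.001,3.000)–(2.000,2.291)
cell (1,3): code 1110 → (1.000,3.001)–(1.001,3.000)
cell (1,5): code 1101 → (1.238,6.000)–(1.000,5.731)
cell (1,6): code 1000 → (2.000,6.498)–(1.238,6.000)
cell (2,2): code 0110 → (2.000,2.291)–(3.000,2.181)
cell (2,6): code 1001 → (3.000,6.608)–(2.000,6.498)
cell (3,2): code 0110 → (3.000,2.181)–(4.000,2.568)
cell (3,6): code 1001 → (4.000,6.219)–(3.000,6.608)
cell (4,2): code 0010 → (4.000,2.568)–(4.455,3.000)
cell (4,3): code 0011 → (4.455,3.000)–(4.920,4.000)
cell (4,4): code 0011 → (4.920,4.000)–(4.869,5.000)
cell (4,5): code 0011 → (4.869,5.000)–(4.250,6.000)
cell (4,6): code 0001 → (4.250,6.000)–(4.000,6.219)
total: 16 segments, chained into 1 closed loop(s), length Σ = 13.841023

segments=16 loops=1 length=13.841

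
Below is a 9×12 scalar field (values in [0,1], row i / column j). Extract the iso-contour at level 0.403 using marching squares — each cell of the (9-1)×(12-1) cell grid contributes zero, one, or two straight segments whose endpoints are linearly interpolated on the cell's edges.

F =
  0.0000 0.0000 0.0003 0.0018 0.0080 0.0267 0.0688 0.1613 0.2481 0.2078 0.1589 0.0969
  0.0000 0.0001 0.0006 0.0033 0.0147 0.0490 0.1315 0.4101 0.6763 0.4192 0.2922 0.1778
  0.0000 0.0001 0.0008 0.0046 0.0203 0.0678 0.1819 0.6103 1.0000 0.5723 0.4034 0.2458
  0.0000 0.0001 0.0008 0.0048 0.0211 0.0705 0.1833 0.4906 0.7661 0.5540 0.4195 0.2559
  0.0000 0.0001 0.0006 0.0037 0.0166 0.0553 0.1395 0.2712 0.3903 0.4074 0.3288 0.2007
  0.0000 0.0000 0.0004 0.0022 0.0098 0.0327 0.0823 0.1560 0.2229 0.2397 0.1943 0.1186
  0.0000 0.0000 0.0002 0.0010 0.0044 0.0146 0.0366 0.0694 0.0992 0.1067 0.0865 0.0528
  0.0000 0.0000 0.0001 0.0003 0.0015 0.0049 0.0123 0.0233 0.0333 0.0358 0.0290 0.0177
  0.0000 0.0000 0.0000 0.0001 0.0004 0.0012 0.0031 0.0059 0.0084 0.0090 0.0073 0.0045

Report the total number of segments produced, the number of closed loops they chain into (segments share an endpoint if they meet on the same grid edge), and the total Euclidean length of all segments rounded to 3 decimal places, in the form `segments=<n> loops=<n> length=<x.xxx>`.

segments=16 loops=1 length=11.120

cell (0,6): code 0100 → (0.971,7.000)–(1.000,6.975)
cell (0,7): code 1100 → (0.362,8.000)–(0.971,7.000)
cell (0,8): code 1100 → (0.923,9.000)–(0.362,8.000)
cell (0,9): code 1000 → (1.000,9.128)–(0.923,9.000)
cell (1,6): code 0110 → (1.000,6.975)–(2.000,6.516)
cell (1,9): code 1101 → (1.996,10.000)–(1.000,9.128)
cell (1,10): code 1000 → (2.000,10.003)–(1.996,10.000)
cell (2,6): code 0110 → (2.000,6.516)–(3.000,6.715)
cell (2,10): code 1001 → (3.000,10.101)–(2.000,10.003)
cell (3,6): code 0010 → (3.000,6.715)–(3.399,7.000)
cell (3,7): code 0011 → (3.399,7.000)–(3.966,8.000)
cell (3,8): code 0111 → (3.966,8.000)–(4.000,8.743)
cell (3,9): code 1011 → (4.000,9.056)–(3.182,10.000)
cell (3,10): code 0001 → (3.182,10.000)–(3.000,10.101)
cell (4,8): code 0010 → (4.000,8.743)–(4.026,9.000)
cell (4,9): code 0001 → (4.026,9.000)–(4.000,9.056)
total: 16 segments, chained into 1 closed loop(s), length Σ = 11.119663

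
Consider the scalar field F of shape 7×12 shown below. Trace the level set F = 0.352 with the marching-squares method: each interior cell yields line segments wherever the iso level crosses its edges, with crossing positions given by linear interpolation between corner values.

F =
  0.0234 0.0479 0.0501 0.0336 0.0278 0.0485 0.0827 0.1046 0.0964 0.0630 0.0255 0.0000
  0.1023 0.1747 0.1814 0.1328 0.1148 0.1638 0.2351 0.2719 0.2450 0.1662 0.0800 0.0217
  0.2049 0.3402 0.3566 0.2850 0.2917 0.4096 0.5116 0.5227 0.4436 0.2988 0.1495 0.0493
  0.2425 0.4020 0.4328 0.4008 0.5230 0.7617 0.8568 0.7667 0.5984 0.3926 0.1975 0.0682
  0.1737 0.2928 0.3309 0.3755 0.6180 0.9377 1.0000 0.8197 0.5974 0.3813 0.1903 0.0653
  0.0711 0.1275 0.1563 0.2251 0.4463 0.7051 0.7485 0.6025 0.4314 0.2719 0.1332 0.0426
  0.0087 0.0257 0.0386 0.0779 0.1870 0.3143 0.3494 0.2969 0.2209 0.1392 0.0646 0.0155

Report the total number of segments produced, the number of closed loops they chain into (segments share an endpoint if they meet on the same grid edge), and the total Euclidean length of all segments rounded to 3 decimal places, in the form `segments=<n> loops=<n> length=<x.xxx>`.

cell (1,1): code 0100 → (1.974,2.000)–(2.000,1.720)
cell (1,2): code 1000 → (2.000,2.064)–(1.974,2.000)
cell (1,4): code 0100 → (1.766,5.000)–(2.000,4.511)
cell (1,5): code 1100 → (1.423,6.000)–(1.766,5.000)
cell (1,6): code 1100 → (1.319,7.000)–(1.423,6.000)
cell (1,7): code 1100 → (1.539,8.000)–(1.319,7.000)
cell (1,8): code 1000 → (2.000,8.633)–(1.539,8.000)
cell (2,0): code 0100 → (2.191,1.000)–(3.000,0.687)
cell (2,1): code 1110 → (2.000,1.720)–(2.191,1.000)
cell (2,2): code 1101 → (2.579,3.000)–(2.000,2.064)
cell (2,3): code 1100 → (2.261,4.000)–(2.579,3.000)
cell (2,4): code 1110 → (2.000,4.511)–(2.261,4.000)
cell (2,8): code 1101 → (2.567,9.000)–(2.000,8.633)
cell (2,9): code 1000 → (3.000,9.208)–(2.567,9.000)
cell (3,0): code 0010 → (3.000,0.687)–(3.458,1.000)
cell (3,1): code 0011 → (3.458,1.000)–(3.793,2.000)
cell (3,2): code 0111 → (3.793,2.000)–(4.000,2.473)
cell (3,9): code 1001 → (4.000,9.153)–(3.000,9.208)
cell (4,2): code 0010 → (4.000,2.473)–(4.156,3.000)
cell (4,3): code 0111 → (4.156,3.000)–(5.000,3.574)
cell (4,8): code 1011 → (5.000,8.498)–(4.268,9.000)
cell (4,9): code 0001 → (4.268,9.000)–(4.000,9.153)
cell (5,3): code 0010 → (5.000,3.574)–(5.364,4.000)
cell (5,4): code 0011 → (5.364,4.000)–(5.904,5.000)
cell (5,5): code 0011 → (5.904,5.000)–(5.993,6.000)
cell (5,6): code 0011 → (5.993,6.000)–(5.820,7.000)
cell (5,7): code 0011 → (5.820,7.000)–(5.377,8.000)
cell (5,8): code 0001 → (5.377,8.000)–(5.000,8.498)
total: 28 segments, chained into 1 closed loop(s), length Σ = 21.581535

segments=28 loops=1 length=21.582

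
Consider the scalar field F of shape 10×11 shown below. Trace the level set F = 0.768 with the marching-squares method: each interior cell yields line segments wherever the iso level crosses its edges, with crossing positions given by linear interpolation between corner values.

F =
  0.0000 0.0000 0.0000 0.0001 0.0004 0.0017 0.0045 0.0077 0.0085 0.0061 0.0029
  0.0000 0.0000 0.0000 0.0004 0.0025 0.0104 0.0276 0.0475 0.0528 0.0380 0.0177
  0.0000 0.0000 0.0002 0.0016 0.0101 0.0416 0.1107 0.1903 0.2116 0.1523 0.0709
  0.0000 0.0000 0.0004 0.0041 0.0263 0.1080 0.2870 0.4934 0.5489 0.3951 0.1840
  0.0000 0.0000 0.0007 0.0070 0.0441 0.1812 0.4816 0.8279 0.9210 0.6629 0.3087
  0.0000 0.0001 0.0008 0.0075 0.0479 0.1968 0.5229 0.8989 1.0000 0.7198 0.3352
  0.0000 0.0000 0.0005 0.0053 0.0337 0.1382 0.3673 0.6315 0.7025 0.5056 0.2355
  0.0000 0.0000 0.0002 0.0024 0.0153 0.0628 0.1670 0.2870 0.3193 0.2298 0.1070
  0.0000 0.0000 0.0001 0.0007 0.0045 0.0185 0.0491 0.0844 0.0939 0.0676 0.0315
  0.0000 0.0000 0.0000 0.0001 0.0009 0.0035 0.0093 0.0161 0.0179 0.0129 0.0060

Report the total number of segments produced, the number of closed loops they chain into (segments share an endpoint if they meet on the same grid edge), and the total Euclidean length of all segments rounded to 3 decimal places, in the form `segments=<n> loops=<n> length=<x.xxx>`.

segments=8 loops=1 length=6.819

cell (3,6): code 0100 → (3.821,7.000)–(4.000,6.827)
cell (3,7): code 1100 → (3.589,8.000)–(3.821,7.000)
cell (3,8): code 1000 → (4.000,8.593)–(3.589,8.000)
cell (4,6): code 0110 → (4.000,6.827)–(5.000,6.652)
cell (4,8): code 1001 → (5.000,8.828)–(4.000,8.593)
cell (5,6): code 0010 → (5.000,6.652)–(5.490,7.000)
cell (5,7): code 0011 → (5.490,7.000)–(5.780,8.000)
cell (5,8): code 0001 → (5.780,8.000)–(5.000,8.828)
total: 8 segments, chained into 1 closed loop(s), length Σ = 6.818891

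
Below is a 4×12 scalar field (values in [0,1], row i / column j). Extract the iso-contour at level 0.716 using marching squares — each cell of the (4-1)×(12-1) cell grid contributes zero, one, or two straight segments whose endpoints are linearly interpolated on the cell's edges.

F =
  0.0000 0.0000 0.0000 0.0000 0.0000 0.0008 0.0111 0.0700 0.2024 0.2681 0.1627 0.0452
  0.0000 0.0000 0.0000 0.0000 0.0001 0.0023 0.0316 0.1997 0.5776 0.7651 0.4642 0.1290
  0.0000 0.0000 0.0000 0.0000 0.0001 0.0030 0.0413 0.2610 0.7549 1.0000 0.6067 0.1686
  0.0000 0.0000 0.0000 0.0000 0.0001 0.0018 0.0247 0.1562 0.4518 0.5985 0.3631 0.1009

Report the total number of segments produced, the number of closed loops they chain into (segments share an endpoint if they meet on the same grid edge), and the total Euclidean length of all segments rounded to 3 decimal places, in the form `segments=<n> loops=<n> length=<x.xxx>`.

segments=8 loops=1 length=5.241

cell (0,8): code 0100 → (0.901,9.000)–(1.000,8.738)
cell (0,9): code 1000 → (1.000,9.163)–(0.901,9.000)
cell (1,7): code 0100 → (1.781,8.000)–(2.000,7.921)
cell (1,8): code 1110 → (1.000,8.738)–(1.781,8.000)
cell (1,9): code 1001 → (2.000,9.722)–(1.000,9.163)
cell (2,7): code 0010 → (2.000,7.921)–(2.128,8.000)
cell (2,8): code 0011 → (2.128,8.000)–(2.707,9.000)
cell (2,9): code 0001 → (2.707,9.000)–(2.000,9.722)
total: 8 segments, chained into 1 closed loop(s), length Σ = 5.240600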